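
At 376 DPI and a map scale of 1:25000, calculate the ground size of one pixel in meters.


pixel_cm = 2.54 / 376 ≈ 0.006755 cm
ground = pixel_cm * 25000 / 100 = 2.54 * 25000 / (376 * 100) = 63500 / 37600 ≈ 1.69 m

1.69 m


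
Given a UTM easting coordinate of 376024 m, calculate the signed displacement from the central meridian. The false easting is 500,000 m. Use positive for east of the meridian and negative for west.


displacement = 376024 - 500000 = -123976 m

-123976 m


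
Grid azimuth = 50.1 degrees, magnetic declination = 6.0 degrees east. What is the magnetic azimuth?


magnetic azimuth = grid azimuth - declination (east +ve)
mag_az = 50.1 - 6.0 = 44.1 degrees

44.1 degrees


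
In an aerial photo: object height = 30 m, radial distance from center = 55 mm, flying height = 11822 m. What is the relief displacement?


d = h * r / H = 30 * 55 / 11822 = 0.14 mm

0.14 mm


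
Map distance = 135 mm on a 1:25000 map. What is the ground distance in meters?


ground = 135 mm * 25000 / 1000 = 3375.0 m

3375.0 m


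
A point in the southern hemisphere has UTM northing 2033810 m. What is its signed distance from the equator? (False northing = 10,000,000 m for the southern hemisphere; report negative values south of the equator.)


For southern: actual = 2033810 - 10000000 = -7966190 m

-7966190 m


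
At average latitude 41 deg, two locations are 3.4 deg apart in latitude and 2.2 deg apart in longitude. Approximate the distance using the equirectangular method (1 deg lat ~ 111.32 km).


dlat_km = 3.4 * 111.32 = 378.488
dlon_km = 2.2 * 111.32 * cos(41) ≈ 184.831
dist = sqrt(378.488^2 + 184.831^2) ≈ 421.2 km

421.2 km


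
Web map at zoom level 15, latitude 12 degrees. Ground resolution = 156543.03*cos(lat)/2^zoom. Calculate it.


res = 156543.03 * cos(12) / 2^15 = 156543.03 * 0.9781476 / 32768 = 4.67 m/pixel

4.67 m/pixel


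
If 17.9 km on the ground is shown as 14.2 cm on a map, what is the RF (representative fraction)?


ground = 17.9 km = 1790000 cm; RF denominator = ground / map = 1790000 / 14.2 ≈ 126056; RF = 1:126056

1:126056


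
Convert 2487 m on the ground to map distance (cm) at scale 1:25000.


map_cm = 2487 * 100 / 25000 = 9.948 cm ≈ 9.95 cm

9.95 cm


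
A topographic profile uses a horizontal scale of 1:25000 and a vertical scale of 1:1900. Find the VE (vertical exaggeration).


VE = horizontal_scale / vertical_scale = 25000 / 1900 ≈ 13.2

13.2x


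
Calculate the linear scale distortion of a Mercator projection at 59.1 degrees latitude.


SF = 1 / cos(59.1) = 1 / 0.513541 = 1.947

1.947


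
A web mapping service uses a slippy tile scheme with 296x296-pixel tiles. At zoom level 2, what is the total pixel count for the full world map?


tiles per axis = 2^2 = 4
total tiles = 4^2 = 16
pixels per axis = 4 * 296 = 1184
total pixels = 1184^2 = 1401856

1401856 pixels


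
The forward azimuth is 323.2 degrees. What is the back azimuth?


back azimuth = (323.2 + 180) mod 360 = 143.2 degrees

143.2 degrees


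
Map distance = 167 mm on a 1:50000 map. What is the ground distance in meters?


ground = 167 mm * 50000 / 1000 = 8350.0 m

8350.0 m


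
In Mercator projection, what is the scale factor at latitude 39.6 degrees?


SF = 1 / cos(39.6) = 1 / 0.770513 = 1.298

1.298


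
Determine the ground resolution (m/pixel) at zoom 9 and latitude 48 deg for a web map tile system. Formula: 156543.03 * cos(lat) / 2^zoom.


res = 156543.03 * cos(48) / 2^9 = 156543.03 * 0.66913061 / 512 = 204.59 m/pixel

204.59 m/pixel


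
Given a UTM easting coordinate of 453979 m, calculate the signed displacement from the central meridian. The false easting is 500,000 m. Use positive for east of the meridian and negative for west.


displacement = 453979 - 500000 = -46021 m

-46021 m


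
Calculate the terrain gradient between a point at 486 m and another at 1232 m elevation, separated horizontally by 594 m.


gradient = (1232 - 486) / 594 = 746 / 594 = 1.2559

1.2559


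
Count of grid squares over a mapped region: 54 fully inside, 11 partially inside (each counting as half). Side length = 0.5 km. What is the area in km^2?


effective squares = 54 + 11 * 0.5 = 59.5
area = 59.5 * 0.25 = 14.875 km^2

14.875 km^2


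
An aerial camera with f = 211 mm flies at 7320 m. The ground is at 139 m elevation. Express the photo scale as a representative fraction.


scale = f / (H - h) = 211 mm / 7181 m = 211 / 7181000 = 1:34033

1:34033


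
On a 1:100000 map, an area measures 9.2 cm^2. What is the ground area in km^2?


ground_area = 9.2 * (100000/100)^2 = 9200000.0 m^2 = 9.2 km^2

9.2 km^2


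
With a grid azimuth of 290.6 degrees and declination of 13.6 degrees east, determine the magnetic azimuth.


magnetic azimuth = grid azimuth - declination (east +ve)
mag_az = 290.6 - 13.6 = 277.0 degrees

277.0 degrees


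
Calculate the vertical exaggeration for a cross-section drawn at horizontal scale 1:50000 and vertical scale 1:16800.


VE = horizontal_scale / vertical_scale = 50000 / 16800 ≈ 3.0

3.0x


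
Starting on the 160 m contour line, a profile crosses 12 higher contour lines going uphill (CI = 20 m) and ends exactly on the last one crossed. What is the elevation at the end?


elevation = 160 + 12 * 20 = 400 m

400 m


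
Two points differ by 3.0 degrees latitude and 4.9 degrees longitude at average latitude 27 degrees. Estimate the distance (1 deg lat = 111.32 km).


dlat_km = 3.0 * 111.32 = 333.96
dlon_km = 4.9 * 111.32 * cos(27) ≈ 486.016
dist = sqrt(333.96^2 + 486.016^2) ≈ 589.7 km

589.7 km


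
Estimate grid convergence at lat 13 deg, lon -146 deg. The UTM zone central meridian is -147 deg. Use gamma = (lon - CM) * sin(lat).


gamma = (-146 - -147) * sin(13) = 1 * 0.224951 = 0.225 degrees

0.225 degrees


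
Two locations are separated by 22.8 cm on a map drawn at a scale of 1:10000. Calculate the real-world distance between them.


ground = 22.8 cm * 10000 / 100 = 2280.0 m = 2.28 km

2.28 km


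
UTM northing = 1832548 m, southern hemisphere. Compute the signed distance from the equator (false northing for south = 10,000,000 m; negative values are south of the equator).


For southern: actual = 1832548 - 10000000 = -8167452 m

-8167452 m


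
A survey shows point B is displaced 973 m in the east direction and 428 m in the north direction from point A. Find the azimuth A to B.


az = atan2(973, 428) = 66.3 deg
adjusted to 0-360: 66.3 degrees

66.3 degrees


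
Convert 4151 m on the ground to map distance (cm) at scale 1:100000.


map_cm = 4151 * 100 / 100000 = 4.151 cm ≈ 4.15 cm

4.15 cm


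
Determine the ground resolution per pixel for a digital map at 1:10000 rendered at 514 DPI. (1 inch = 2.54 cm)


pixel_cm = 2.54 / 514 ≈ 0.004942 cm
ground = pixel_cm * 10000 / 100 = 2.54 * 10000 / (514 * 100) = 25400 / 51400 ≈ 0.49 m

0.49 m


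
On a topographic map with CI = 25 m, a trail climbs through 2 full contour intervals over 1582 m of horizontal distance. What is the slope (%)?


elevation change = 2 * 25 = 50 m
slope = 50 / 1582 * 100 = 3.2%

3.2%


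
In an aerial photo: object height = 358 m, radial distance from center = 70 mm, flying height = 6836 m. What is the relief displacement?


d = h * r / H = 358 * 70 / 6836 = 3.67 mm

3.67 mm


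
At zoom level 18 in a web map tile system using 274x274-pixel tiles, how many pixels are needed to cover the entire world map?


tiles per axis = 2^18 = 262144
total tiles = 262144^2 = 68719476736
pixels per axis = 262144 * 274 = 71827456
total pixels = 71827456^2 = 5159183435431936

5159183435431936 pixels


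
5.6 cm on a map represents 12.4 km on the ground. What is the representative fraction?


ground = 12.4 km = 1240000 cm; RF denominator = ground / map = 1240000 / 5.6 ≈ 221429; RF = 1:221429

1:221429


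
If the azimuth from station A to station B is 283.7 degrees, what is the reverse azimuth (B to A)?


back azimuth = (283.7 + 180) mod 360 = 103.7 degrees

103.7 degrees


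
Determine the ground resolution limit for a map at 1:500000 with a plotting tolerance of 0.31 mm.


ground = 0.31 mm * 500000 / 1000 = 155.0 m

155.0 m


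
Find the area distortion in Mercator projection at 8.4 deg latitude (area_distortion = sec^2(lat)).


area_distortion = 1/cos^2(8.4) = 1.022

1.022


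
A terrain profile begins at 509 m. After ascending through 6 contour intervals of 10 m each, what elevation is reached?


elevation = 509 + 6 * 10 = 569 m

569 m


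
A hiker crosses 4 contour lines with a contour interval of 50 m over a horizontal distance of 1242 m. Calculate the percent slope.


elevation change = 4 * 50 = 200 m
slope = 200 / 1242 * 100 = 16.1%

16.1%


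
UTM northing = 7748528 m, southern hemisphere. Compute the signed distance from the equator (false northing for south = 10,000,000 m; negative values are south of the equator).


For southern: actual = 7748528 - 10000000 = -2251472 m

-2251472 m


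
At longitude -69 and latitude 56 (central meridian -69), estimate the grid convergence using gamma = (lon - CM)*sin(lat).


gamma = (-69 - -69) * sin(56) = 0 * 0.829038 = 0.0 degrees

0.0 degrees


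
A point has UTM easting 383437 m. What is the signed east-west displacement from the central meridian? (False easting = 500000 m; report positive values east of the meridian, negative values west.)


displacement = 383437 - 500000 = -116563 m

-116563 m


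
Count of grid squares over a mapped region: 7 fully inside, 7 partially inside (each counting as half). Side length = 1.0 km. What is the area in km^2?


effective squares = 7 + 7 * 0.5 = 10.5
area = 10.5 * 1.0 = 10.5 km^2

10.5 km^2


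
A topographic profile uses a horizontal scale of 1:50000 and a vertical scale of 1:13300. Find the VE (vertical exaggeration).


VE = horizontal_scale / vertical_scale = 50000 / 13300 ≈ 3.8

3.8x


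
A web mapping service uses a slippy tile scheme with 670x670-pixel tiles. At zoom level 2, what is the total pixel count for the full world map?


tiles per axis = 2^2 = 4
total tiles = 4^2 = 16
pixels per axis = 4 * 670 = 2680
total pixels = 2680^2 = 7182400

7182400 pixels


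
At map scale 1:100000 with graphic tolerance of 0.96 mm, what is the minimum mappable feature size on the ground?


ground = 0.96 mm * 100000 / 1000 = 96.0 m

96.0 m


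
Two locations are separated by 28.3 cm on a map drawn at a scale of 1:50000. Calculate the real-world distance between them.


ground = 28.3 cm * 50000 / 100 = 14150.0 m = 14.15 km

14.15 km


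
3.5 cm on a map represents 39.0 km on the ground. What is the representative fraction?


ground = 39.0 km = 3900000 cm; RF denominator = ground / map = 3900000 / 3.5 ≈ 1114286; RF = 1:1114286

1:1114286


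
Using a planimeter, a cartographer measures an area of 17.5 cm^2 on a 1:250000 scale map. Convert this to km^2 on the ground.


ground_area = 17.5 * (250000/100)^2 = 109375000.0 m^2 = 109.375 km^2

109.375 km^2


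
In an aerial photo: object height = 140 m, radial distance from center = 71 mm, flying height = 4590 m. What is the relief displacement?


d = h * r / H = 140 * 71 / 4590 = 2.17 mm

2.17 mm


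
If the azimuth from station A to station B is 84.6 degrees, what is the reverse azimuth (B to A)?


back azimuth = (84.6 + 180) mod 360 = 264.6 degrees

264.6 degrees


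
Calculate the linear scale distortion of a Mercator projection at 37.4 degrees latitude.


SF = 1 / cos(37.4) = 1 / 0.794415 = 1.259

1.259


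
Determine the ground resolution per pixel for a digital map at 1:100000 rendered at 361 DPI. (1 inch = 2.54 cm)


pixel_cm = 2.54 / 361 ≈ 0.007036 cm
ground = pixel_cm * 100000 / 100 = 2.54 * 100000 / (361 * 100) = 254000 / 36100 ≈ 7.04 m

7.04 m


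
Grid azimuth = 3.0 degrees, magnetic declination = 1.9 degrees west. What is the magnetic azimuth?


magnetic azimuth = grid azimuth - declination (east +ve)
mag_az = 3.0 - -1.9 = 4.9 degrees

4.9 degrees


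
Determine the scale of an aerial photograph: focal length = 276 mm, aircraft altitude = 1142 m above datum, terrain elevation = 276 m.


scale = f / (H - h) = 276 mm / 866 m = 276 / 866000 = 1:3138

1:3138


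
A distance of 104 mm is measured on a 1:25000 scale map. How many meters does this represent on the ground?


ground = 104 mm * 25000 / 1000 = 2600.0 m

2600.0 m


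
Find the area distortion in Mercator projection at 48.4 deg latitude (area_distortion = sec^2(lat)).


area_distortion = 1/cos^2(48.4) = 2.269

2.269


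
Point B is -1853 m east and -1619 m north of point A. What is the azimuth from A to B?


az = atan2(-1853, -1619) = -131.1 deg
adjusted to 0-360: 228.9 degrees

228.9 degrees


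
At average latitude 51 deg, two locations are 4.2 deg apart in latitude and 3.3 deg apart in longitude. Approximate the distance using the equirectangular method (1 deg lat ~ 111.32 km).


dlat_km = 4.2 * 111.32 = 467.544
dlon_km = 3.3 * 111.32 * cos(51) ≈ 231.185
dist = sqrt(467.544^2 + 231.185^2) ≈ 521.6 km

521.6 km


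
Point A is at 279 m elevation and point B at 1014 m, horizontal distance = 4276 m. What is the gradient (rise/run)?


gradient = (1014 - 279) / 4276 = 735 / 4276 = 0.1719

0.1719


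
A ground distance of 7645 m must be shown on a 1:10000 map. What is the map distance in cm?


map_cm = 7645 * 100 / 10000 = 76.45 cm

76.45 cm


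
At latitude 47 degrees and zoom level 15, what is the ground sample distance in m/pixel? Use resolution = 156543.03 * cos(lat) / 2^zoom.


res = 156543.03 * cos(47) / 2^15 = 156543.03 * 0.68199836 / 32768 = 3.26 m/pixel

3.26 m/pixel


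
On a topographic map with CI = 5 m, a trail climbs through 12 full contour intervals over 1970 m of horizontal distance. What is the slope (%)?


elevation change = 12 * 5 = 60 m
slope = 60 / 1970 * 100 = 3.0%

3.0%


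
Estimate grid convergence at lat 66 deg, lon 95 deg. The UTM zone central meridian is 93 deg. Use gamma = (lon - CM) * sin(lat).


gamma = (95 - 93) * sin(66) = 2 * 0.913545 = 1.827 degrees

1.827 degrees


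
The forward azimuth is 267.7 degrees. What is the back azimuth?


back azimuth = (267.7 + 180) mod 360 = 87.7 degrees

87.7 degrees


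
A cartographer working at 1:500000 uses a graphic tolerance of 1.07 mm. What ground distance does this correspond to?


ground = 1.07 mm * 500000 / 1000 = 535.0 m

535.0 m


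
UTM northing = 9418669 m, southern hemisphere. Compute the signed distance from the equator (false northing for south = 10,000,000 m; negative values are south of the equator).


For southern: actual = 9418669 - 10000000 = -581331 m

-581331 m


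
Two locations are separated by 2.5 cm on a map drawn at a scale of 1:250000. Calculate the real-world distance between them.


ground = 2.5 cm * 250000 / 100 = 6250.0 m = 6.25 km

6.25 km


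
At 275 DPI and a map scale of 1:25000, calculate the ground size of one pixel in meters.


pixel_cm = 2.54 / 275 ≈ 0.009236 cm
ground = pixel_cm * 25000 / 100 = 2.54 * 25000 / (275 * 100) = 63500 / 27500 ≈ 2.31 m

2.31 m


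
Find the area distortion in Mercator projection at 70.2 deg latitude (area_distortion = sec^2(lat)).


area_distortion = 1/cos^2(70.2) = 8.715

8.715


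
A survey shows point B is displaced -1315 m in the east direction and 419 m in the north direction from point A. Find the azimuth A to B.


az = atan2(-1315, 419) = -72.3 deg
adjusted to 0-360: 287.7 degrees

287.7 degrees


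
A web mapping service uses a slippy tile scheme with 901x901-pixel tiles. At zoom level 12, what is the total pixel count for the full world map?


tiles per axis = 2^12 = 4096
total tiles = 4096^2 = 16777216
pixels per axis = 4096 * 901 = 3690496
total pixels = 3690496^2 = 13619760726016

13619760726016 pixels


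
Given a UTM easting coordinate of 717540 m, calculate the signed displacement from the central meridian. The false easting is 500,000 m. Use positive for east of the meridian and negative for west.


displacement = 717540 - 500000 = 217540 m

217540 m


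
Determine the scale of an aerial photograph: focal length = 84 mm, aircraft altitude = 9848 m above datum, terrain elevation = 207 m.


scale = f / (H - h) = 84 mm / 9641 m = 84 / 9641000 = 1:114774

1:114774


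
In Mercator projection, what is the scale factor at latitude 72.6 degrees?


SF = 1 / cos(72.6) = 1 / 0.299041 = 3.344

3.344


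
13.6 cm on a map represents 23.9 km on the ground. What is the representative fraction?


ground = 23.9 km = 2390000 cm; RF denominator = ground / map = 2390000 / 13.6 ≈ 175735; RF = 1:175735

1:175735


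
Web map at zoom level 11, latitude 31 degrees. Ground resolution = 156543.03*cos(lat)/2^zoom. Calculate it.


res = 156543.03 * cos(31) / 2^11 = 156543.03 * 0.8571673 / 2048 = 65.52 m/pixel

65.52 m/pixel


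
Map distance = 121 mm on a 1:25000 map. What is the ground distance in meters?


ground = 121 mm * 25000 / 1000 = 3025.0 m

3025.0 m


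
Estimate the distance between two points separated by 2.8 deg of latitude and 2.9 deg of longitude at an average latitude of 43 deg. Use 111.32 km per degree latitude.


dlat_km = 2.8 * 111.32 = 311.696
dlon_km = 2.9 * 111.32 * cos(43) ≈ 236.101
dist = sqrt(311.696^2 + 236.101^2) ≈ 391.0 km

391.0 km


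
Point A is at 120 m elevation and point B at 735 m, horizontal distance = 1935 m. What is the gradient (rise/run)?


gradient = (735 - 120) / 1935 = 615 / 1935 = 0.3178

0.3178


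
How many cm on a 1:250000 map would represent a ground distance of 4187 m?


map_cm = 4187 * 100 / 250000 = 1.6748 cm ≈ 1.67 cm

1.67 cm


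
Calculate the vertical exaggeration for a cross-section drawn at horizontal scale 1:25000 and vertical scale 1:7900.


VE = horizontal_scale / vertical_scale = 25000 / 7900 ≈ 3.2

3.2x


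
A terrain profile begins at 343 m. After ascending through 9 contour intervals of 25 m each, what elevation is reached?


elevation = 343 + 9 * 25 = 568 m

568 m


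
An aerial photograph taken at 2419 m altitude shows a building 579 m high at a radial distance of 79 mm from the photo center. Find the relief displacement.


d = h * r / H = 579 * 79 / 2419 = 18.91 mm

18.91 mm


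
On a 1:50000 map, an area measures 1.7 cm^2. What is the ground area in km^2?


ground_area = 1.7 * (50000/100)^2 = 425000.0 m^2 = 0.425 km^2

0.425 km^2


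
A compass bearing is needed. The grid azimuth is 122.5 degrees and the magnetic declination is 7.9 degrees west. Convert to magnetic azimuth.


magnetic azimuth = grid azimuth - declination (east +ve)
mag_az = 122.5 - -7.9 = 130.4 degrees

130.4 degrees


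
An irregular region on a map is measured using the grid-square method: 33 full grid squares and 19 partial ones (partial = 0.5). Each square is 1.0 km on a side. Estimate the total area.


effective squares = 33 + 19 * 0.5 = 42.5
area = 42.5 * 1.0 = 42.5 km^2

42.5 km^2


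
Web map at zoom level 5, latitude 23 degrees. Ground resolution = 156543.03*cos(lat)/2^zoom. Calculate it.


res = 156543.03 * cos(23) / 2^5 = 156543.03 * 0.92050485 / 32 = 4503.08 m/pixel

4503.08 m/pixel


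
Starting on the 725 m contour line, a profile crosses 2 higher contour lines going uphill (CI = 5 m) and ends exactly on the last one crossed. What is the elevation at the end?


elevation = 725 + 2 * 5 = 735 m

735 m


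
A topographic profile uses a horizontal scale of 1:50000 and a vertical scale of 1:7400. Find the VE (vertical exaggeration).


VE = horizontal_scale / vertical_scale = 50000 / 7400 ≈ 6.8

6.8x


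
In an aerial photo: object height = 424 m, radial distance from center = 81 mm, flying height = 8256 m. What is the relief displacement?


d = h * r / H = 424 * 81 / 8256 = 4.16 mm

4.16 mm


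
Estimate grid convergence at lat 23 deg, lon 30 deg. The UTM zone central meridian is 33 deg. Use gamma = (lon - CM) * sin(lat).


gamma = (30 - 33) * sin(23) = -3 * 0.390731 = -1.172 degrees

-1.172 degrees


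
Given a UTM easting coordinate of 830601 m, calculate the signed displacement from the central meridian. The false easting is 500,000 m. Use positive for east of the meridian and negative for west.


displacement = 830601 - 500000 = 330601 m

330601 m


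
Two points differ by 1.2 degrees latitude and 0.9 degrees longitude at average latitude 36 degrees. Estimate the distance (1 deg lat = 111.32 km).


dlat_km = 1.2 * 111.32 = 133.584
dlon_km = 0.9 * 111.32 * cos(36) ≈ 81.054
dist = sqrt(133.584^2 + 81.054^2) ≈ 156.3 km

156.3 km


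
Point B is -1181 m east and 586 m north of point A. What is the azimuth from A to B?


az = atan2(-1181, 586) = -63.6 deg
adjusted to 0-360: 296.4 degrees

296.4 degrees


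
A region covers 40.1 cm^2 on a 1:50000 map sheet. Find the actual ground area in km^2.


ground_area = 40.1 * (50000/100)^2 = 10025000.0 m^2 = 10.025 km^2

10.025 km^2


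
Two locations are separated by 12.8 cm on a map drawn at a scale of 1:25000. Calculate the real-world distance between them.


ground = 12.8 cm * 25000 / 100 = 3200.0 m = 3.2 km

3.2 km


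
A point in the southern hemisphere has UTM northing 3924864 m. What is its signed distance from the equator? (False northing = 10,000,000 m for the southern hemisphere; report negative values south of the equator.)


For southern: actual = 3924864 - 10000000 = -6075136 m

-6075136 m


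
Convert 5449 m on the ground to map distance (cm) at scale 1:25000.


map_cm = 5449 * 100 / 25000 = 21.796 cm ≈ 21.8 cm

21.8 cm


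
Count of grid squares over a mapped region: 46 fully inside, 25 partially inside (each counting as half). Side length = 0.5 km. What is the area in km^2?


effective squares = 46 + 25 * 0.5 = 58.5
area = 58.5 * 0.25 = 14.625 km^2

14.625 km^2


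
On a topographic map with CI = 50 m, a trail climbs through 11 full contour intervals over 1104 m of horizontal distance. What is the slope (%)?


elevation change = 11 * 50 = 550 m
slope = 550 / 1104 * 100 = 49.8%

49.8%


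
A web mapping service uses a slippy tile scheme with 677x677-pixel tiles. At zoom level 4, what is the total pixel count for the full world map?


tiles per axis = 2^4 = 16
total tiles = 16^2 = 256
pixels per axis = 16 * 677 = 10832
total pixels = 10832^2 = 117332224

117332224 pixels


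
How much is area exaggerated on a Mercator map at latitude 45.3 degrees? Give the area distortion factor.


area_distortion = 1/cos^2(45.3) = 2.021

2.021


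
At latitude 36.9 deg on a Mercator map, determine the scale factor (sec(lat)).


SF = 1 / cos(36.9) = 1 / 0.799685 = 1.25

1.25


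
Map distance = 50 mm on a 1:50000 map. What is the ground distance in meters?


ground = 50 mm * 50000 / 1000 = 2500.0 m

2500.0 m


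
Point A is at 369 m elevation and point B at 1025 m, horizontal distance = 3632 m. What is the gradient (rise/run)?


gradient = (1025 - 369) / 3632 = 656 / 3632 = 0.1806

0.1806


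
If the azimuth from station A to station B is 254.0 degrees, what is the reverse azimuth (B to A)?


back azimuth = (254.0 + 180) mod 360 = 74.0 degrees

74.0 degrees


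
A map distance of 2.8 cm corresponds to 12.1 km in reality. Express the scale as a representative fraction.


ground = 12.1 km = 1210000 cm; RF denominator = ground / map = 1210000 / 2.8 ≈ 432143; RF = 1:432143

1:432143


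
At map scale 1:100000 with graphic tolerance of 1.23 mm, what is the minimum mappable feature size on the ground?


ground = 1.23 mm * 100000 / 1000 = 123.0 m

123.0 m


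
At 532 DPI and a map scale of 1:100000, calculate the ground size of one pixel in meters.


pixel_cm = 2.54 / 532 ≈ 0.004774 cm
ground = pixel_cm * 100000 / 100 = 2.54 * 100000 / (532 * 100) = 254000 / 53200 ≈ 4.77 m

4.77 m


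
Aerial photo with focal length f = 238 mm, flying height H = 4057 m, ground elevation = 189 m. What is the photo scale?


scale = f / (H - h) = 238 mm / 3868 m = 238 / 3868000 = 1:16252

1:16252


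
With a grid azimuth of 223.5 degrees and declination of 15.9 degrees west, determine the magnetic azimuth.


magnetic azimuth = grid azimuth - declination (east +ve)
mag_az = 223.5 - -15.9 = 239.4 degrees

239.4 degrees


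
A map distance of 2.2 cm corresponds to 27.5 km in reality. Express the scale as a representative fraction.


ground = 27.5 km = 2750000 cm; RF denominator = ground / map = 2750000 / 2.2 = 1250000; RF = 1:1250000

1:1250000


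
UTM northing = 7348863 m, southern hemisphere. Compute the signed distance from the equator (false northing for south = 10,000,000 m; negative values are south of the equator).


For southern: actual = 7348863 - 10000000 = -2651137 m

-2651137 m


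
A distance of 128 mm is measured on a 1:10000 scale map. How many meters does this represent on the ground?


ground = 128 mm * 10000 / 1000 = 1280.0 m

1280.0 m


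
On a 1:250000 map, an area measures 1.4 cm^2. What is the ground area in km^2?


ground_area = 1.4 * (250000/100)^2 = 8750000.0 m^2 = 8.75 km^2

8.75 km^2


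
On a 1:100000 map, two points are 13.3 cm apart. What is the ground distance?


ground = 13.3 cm * 100000 / 100 = 13300.0 m = 13.3 km

13.3 km


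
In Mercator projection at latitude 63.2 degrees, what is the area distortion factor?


area_distortion = 1/cos^2(63.2) = 4.919

4.919


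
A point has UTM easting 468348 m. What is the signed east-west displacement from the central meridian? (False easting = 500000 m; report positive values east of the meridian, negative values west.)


displacement = 468348 - 500000 = -31652 m

-31652 m


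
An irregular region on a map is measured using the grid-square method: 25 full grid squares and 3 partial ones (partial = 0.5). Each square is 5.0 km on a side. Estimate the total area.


effective squares = 25 + 3 * 0.5 = 26.5
area = 26.5 * 25.0 = 662.5 km^2

662.5 km^2


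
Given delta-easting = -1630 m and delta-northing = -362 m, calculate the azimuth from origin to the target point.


az = atan2(-1630, -362) = -102.5 deg
adjusted to 0-360: 257.5 degrees

257.5 degrees


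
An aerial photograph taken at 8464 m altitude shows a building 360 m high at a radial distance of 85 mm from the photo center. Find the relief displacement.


d = h * r / H = 360 * 85 / 8464 = 3.62 mm

3.62 mm


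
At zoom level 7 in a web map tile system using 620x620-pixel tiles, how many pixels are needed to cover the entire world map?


tiles per axis = 2^7 = 128
total tiles = 128^2 = 16384
pixels per axis = 128 * 620 = 79360
total pixels = 79360^2 = 6298009600

6298009600 pixels


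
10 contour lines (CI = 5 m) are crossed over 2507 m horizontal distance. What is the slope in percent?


elevation change = 10 * 5 = 50 m
slope = 50 / 2507 * 100 = 2.0%

2.0%


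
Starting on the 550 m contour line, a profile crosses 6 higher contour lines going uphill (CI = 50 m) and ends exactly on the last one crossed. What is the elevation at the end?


elevation = 550 + 6 * 50 = 850 m

850 m


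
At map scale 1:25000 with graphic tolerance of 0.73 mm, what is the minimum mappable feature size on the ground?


ground = 0.73 mm * 25000 / 1000 = 18.25 m

18.25 m


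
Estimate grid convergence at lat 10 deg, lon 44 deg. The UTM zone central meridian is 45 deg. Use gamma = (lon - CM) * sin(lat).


gamma = (44 - 45) * sin(10) = -1 * 0.173648 = -0.174 degrees

-0.174 degrees


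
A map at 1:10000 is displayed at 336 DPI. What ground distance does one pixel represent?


pixel_cm = 2.54 / 336 ≈ 0.00756 cm
ground = pixel_cm * 10000 / 100 = 2.54 * 10000 / (336 * 100) = 25400 / 33600 ≈ 0.76 m

0.76 m


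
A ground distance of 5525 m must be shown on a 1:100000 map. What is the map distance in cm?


map_cm = 5525 * 100 / 100000 = 5.525 cm ≈ 5.53 cm

5.53 cm


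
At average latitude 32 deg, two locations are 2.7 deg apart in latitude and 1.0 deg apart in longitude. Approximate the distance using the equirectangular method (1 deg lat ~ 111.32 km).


dlat_km = 2.7 * 111.32 = 300.564
dlon_km = 1.0 * 111.32 * cos(32) ≈ 94.405
dist = sqrt(300.564^2 + 94.405^2) ≈ 315.0 km

315.0 km


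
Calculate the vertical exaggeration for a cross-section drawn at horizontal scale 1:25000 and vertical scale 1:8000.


VE = horizontal_scale / vertical_scale = 25000 / 8000 = 3.125 ≈ 3.1

3.1x


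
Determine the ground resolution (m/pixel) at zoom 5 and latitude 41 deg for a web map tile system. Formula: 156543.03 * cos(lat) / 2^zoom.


res = 156543.03 * cos(41) / 2^5 = 156543.03 * 0.75470958 / 32 = 3692.02 m/pixel

3692.02 m/pixel


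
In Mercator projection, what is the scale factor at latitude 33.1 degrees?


SF = 1 / cos(33.1) = 1 / 0.837719 = 1.194

1.194


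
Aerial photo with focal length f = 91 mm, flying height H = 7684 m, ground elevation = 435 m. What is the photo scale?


scale = f / (H - h) = 91 mm / 7249 m = 91 / 7249000 = 1:79659

1:79659


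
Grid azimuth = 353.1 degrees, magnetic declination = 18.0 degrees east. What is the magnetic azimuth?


magnetic azimuth = grid azimuth - declination (east +ve)
mag_az = 353.1 - 18.0 = 335.1 degrees

335.1 degrees


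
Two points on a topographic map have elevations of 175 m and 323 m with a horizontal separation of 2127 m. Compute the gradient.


gradient = (323 - 175) / 2127 = 148 / 2127 = 0.0696

0.0696


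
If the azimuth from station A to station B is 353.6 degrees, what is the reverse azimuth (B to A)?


back azimuth = (353.6 + 180) mod 360 = 173.6 degrees

173.6 degrees


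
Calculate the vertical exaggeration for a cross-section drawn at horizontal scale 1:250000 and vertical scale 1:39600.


VE = horizontal_scale / vertical_scale = 250000 / 39600 ≈ 6.3

6.3x


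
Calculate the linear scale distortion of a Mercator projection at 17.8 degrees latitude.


SF = 1 / cos(17.8) = 1 / 0.952129 = 1.05

1.05


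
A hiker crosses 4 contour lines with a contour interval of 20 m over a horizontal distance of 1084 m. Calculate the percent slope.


elevation change = 4 * 20 = 80 m
slope = 80 / 1084 * 100 = 7.4%

7.4%


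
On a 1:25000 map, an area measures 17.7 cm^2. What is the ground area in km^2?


ground_area = 17.7 * (25000/100)^2 = 1106250.0 m^2 = 1.10625 km^2 ≈ 1.106 km^2

1.106 km^2


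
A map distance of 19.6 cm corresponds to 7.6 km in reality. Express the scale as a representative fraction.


ground = 7.6 km = 760000 cm; RF denominator = ground / map = 760000 / 19.6 ≈ 38776; RF = 1:38776

1:38776


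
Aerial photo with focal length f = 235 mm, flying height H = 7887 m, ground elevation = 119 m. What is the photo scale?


scale = f / (H - h) = 235 mm / 7768 m = 235 / 7768000 = 1:33055

1:33055


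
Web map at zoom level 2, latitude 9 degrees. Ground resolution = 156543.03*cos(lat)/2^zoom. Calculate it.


res = 156543.03 * cos(9) / 2^2 = 156543.03 * 0.98768834 / 4 = 38653.93 m/pixel

38653.93 m/pixel


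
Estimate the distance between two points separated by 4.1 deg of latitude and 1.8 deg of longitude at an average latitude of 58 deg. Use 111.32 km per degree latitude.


dlat_km = 4.1 * 111.32 = 456.412
dlon_km = 1.8 * 111.32 * cos(58) ≈ 106.183
dist = sqrt(456.412^2 + 106.183^2) ≈ 468.6 km

468.6 km


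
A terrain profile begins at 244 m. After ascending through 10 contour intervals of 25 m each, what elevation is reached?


elevation = 244 + 10 * 25 = 494 m

494 m


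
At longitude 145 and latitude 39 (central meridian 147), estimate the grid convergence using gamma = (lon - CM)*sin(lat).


gamma = (145 - 147) * sin(39) = -2 * 0.62932 = -1.259 degrees

-1.259 degrees


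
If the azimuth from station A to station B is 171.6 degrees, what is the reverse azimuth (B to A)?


back azimuth = (171.6 + 180) mod 360 = 351.6 degrees

351.6 degrees


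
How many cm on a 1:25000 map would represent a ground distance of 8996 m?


map_cm = 8996 * 100 / 25000 = 35.984 cm ≈ 35.98 cm

35.98 cm


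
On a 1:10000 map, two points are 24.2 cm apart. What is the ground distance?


ground = 24.2 cm * 10000 / 100 = 2420.0 m = 2.42 km

2.42 km


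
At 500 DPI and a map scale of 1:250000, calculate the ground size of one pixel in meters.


pixel_cm = 2.54 / 500 = 0.00508 cm
ground = pixel_cm * 250000 / 100 = 2.54 * 250000 / (500 * 100) = 635000 / 50000 = 12.7 m

12.7 m


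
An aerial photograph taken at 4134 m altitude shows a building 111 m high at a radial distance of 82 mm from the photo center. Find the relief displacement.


d = h * r / H = 111 * 82 / 4134 = 2.2 mm

2.2 mm


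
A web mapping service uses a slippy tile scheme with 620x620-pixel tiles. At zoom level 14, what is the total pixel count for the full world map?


tiles per axis = 2^14 = 16384
total tiles = 16384^2 = 268435456
pixels per axis = 16384 * 620 = 10158080
total pixels = 10158080^2 = 103186589286400

103186589286400 pixels


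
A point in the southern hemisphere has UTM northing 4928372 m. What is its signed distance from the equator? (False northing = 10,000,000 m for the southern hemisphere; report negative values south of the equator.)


For southern: actual = 4928372 - 10000000 = -5071628 m

-5071628 m


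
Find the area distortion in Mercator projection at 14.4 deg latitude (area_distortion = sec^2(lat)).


area_distortion = 1/cos^2(14.4) = 1.066

1.066


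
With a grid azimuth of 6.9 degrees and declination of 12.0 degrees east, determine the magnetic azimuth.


magnetic azimuth = grid azimuth - declination (east +ve)
mag_az = 6.9 - 12.0 = 354.9 degrees

354.9 degrees


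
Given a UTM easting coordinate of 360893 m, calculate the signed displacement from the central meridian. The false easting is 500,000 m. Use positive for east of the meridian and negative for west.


displacement = 360893 - 500000 = -139107 m

-139107 m


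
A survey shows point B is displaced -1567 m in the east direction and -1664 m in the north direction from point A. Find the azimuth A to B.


az = atan2(-1567, -1664) = -136.7 deg
adjusted to 0-360: 223.3 degrees

223.3 degrees


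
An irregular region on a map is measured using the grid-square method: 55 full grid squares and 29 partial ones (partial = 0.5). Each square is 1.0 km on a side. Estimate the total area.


effective squares = 55 + 29 * 0.5 = 69.5
area = 69.5 * 1.0 = 69.5 km^2

69.5 km^2


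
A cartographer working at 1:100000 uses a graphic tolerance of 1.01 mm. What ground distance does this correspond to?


ground = 1.01 mm * 100000 / 1000 = 101.0 m

101.0 m


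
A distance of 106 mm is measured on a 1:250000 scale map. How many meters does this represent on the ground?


ground = 106 mm * 250000 / 1000 = 26500.0 m

26500.0 m


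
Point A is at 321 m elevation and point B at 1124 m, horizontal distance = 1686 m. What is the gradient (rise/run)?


gradient = (1124 - 321) / 1686 = 803 / 1686 = 0.4763

0.4763


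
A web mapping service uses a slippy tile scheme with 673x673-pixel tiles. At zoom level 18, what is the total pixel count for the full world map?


tiles per axis = 2^18 = 262144
total tiles = 262144^2 = 68719476736
pixels per axis = 262144 * 673 = 176422912
total pixels = 176422912^2 = 31125043878559744

31125043878559744 pixels


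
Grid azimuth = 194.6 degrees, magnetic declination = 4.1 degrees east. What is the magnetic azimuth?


magnetic azimuth = grid azimuth - declination (east +ve)
mag_az = 194.6 - 4.1 = 190.5 degrees

190.5 degrees


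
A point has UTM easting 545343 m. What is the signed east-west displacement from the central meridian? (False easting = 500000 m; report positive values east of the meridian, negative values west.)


displacement = 545343 - 500000 = 45343 m

45343 m


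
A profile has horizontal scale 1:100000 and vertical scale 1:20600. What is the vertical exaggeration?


VE = horizontal_scale / vertical_scale = 100000 / 20600 ≈ 4.9

4.9x


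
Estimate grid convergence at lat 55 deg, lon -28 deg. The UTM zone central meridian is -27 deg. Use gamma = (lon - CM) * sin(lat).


gamma = (-28 - -27) * sin(55) = -1 * 0.819152 = -0.819 degrees

-0.819 degrees


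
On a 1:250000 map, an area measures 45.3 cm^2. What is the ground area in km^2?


ground_area = 45.3 * (250000/100)^2 = 283125000.0 m^2 = 283.125 km^2

283.125 km^2


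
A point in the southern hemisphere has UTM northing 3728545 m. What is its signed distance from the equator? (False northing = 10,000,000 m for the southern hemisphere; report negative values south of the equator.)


For southern: actual = 3728545 - 10000000 = -6271455 m

-6271455 m


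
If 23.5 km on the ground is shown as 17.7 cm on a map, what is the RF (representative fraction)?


ground = 23.5 km = 2350000 cm; RF denominator = ground / map = 2350000 / 17.7 ≈ 132768; RF = 1:132768

1:132768


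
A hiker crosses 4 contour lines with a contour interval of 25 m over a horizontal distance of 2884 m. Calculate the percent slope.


elevation change = 4 * 25 = 100 m
slope = 100 / 2884 * 100 = 3.5%

3.5%


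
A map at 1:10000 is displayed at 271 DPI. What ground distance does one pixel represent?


pixel_cm = 2.54 / 271 ≈ 0.009373 cm
ground = pixel_cm * 10000 / 100 = 2.54 * 10000 / (271 * 100) = 25400 / 27100 ≈ 0.94 m

0.94 m


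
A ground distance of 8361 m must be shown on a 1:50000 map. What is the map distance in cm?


map_cm = 8361 * 100 / 50000 = 16.722 cm ≈ 16.72 cm

16.72 cm


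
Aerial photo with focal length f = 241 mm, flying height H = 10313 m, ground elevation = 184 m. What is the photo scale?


scale = f / (H - h) = 241 mm / 10129 m = 241 / 10129000 = 1:42029

1:42029


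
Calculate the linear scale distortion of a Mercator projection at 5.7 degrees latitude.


SF = 1 / cos(5.7) = 1 / 0.995056 = 1.005

1.005


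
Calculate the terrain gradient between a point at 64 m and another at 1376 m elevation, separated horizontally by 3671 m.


gradient = (1376 - 64) / 3671 = 1312 / 3671 = 0.3574

0.3574


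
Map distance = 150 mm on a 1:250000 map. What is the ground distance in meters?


ground = 150 mm * 250000 / 1000 = 37500.0 m

37500.0 m


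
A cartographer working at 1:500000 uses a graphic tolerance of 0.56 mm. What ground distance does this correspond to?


ground = 0.56 mm * 500000 / 1000 = 280.0 m

280.0 m


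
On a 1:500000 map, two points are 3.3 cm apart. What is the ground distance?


ground = 3.3 cm * 500000 / 100 = 16500.0 m = 16.5 km

16.5 km


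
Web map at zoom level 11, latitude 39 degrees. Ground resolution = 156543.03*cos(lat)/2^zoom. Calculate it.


res = 156543.03 * cos(39) / 2^11 = 156543.03 * 0.77714596 / 2048 = 59.4 m/pixel

59.4 m/pixel


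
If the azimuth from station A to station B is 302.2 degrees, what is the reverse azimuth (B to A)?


back azimuth = (302.2 + 180) mod 360 = 122.2 degrees

122.2 degrees


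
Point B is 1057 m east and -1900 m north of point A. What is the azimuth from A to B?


az = atan2(1057, -1900) = 150.9 deg
adjusted to 0-360: 150.9 degrees

150.9 degrees


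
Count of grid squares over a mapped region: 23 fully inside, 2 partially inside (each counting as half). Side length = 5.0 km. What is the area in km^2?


effective squares = 23 + 2 * 0.5 = 24.0
area = 24.0 * 25.0 = 600.0 km^2

600.0 km^2


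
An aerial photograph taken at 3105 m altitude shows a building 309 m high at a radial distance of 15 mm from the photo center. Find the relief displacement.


d = h * r / H = 309 * 15 / 3105 = 1.49 mm

1.49 mm
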